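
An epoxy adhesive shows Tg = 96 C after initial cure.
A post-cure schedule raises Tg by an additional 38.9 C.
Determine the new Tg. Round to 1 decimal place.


New Tg = 96 + 38.9
= 134.9 C

134.9


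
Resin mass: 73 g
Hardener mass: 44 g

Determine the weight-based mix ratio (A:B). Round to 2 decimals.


Ratio = 73 / 44 = 1.66

1.66


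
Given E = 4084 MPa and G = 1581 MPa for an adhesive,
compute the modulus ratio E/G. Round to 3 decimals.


E/G ratio = 4084 / 1581 = 2.583

2.583


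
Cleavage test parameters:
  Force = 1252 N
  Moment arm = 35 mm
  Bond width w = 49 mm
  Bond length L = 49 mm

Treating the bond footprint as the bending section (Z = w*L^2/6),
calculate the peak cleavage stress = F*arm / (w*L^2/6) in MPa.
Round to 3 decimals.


M = 1252 * 35 = 43820 N*mm
Z = 49 * 49^2 / 6 = 117649 / 6 mm^3
sigma = M / Z = 6 * 43820 / 117649 = 262920 / 117649
= 2.235 MPa

2.235


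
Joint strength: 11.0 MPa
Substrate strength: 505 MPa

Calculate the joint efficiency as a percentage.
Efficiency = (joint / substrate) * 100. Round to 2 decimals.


Efficiency = (11.0 / 505) * 100 = 2.18%

2.18


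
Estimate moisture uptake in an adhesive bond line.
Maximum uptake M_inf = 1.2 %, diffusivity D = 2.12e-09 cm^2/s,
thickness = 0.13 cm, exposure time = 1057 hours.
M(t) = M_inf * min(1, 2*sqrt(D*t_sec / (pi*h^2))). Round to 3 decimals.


Convert time: 1057 h = 3805200 s
ratio = min(1, 2*sqrt(2.12e-09*3805200/(pi*0.13^2)))
= 0.779594
M(t) = 1.2 * 0.779594 = 0.936%

0.936


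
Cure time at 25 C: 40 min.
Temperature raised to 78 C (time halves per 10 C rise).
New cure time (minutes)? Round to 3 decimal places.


Acceleration factor = 2^(53/10) = 39.3966
New time = 40 / 39.3966 = 1.015 min

1.015


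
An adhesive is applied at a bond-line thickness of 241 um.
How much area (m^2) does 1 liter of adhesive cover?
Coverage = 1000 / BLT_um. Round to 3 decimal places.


Coverage = 1000 / 241 = 4.149 m^2

4.149


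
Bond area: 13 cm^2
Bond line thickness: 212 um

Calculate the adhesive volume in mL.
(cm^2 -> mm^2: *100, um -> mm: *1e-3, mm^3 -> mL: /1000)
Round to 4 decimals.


V = 13*100 * 212*1e-3 / 1000
= 0.2756 mL

0.2756


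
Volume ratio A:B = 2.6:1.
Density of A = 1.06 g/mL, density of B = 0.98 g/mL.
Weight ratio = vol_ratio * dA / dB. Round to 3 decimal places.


Wt ratio = 2.6 * 1.06 / 0.98
= 2.812

2.812


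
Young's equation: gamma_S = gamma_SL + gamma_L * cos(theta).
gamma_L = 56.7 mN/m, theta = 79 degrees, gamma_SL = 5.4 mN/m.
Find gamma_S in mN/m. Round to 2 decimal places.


cos(79 deg) = 0.190809
gamma_S = 5.4 + 56.7 * 0.190809
= 16.22 mN/m

16.22


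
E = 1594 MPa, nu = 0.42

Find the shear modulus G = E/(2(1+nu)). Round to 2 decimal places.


G = 1594 / (2 * 1.42)
= 561.27 MPa

561.27


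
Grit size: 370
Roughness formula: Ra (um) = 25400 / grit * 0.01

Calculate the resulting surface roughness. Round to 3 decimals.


Ra = 25400 / 370 * 0.01
= 0.686 um

0.686


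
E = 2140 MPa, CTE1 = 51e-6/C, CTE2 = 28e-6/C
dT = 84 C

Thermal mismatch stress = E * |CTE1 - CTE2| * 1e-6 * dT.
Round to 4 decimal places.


= 2140 * 23e-6 * 84
= 4.1345 MPa

4.1345


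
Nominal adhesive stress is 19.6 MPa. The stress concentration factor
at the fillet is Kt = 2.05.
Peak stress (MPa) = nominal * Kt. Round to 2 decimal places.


Peak = 19.6 * 2.05 = 40.18 MPa

40.18


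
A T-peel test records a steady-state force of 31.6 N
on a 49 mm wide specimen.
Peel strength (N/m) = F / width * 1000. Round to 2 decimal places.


Peel strength = 31.6 / 49 * 1000
= 644.90 N/m

644.90


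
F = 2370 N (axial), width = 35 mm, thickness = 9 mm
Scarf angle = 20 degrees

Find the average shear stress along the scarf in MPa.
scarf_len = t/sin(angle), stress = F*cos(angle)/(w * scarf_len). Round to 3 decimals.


scarf_len = 9/sin(20 deg) = 26.3142
cos(20 deg) = 0.939693
stress = 2370*0.939693/(35*26.3142) = 2.418 MPa

2.418


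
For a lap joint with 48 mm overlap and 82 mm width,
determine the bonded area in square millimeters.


Area = 48 * 82 = 3936 mm^2

3936


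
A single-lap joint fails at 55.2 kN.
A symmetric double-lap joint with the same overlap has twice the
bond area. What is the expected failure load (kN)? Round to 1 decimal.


Double-lap load = 2 * 55.2 = 110.4 kN

110.4


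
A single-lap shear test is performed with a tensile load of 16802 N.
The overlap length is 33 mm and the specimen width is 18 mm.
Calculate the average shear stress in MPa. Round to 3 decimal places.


Shear stress = F / (overlap * width)
= 16802 / (33 * 18)
= 16802 / 594
= 28.286 MPa

28.286


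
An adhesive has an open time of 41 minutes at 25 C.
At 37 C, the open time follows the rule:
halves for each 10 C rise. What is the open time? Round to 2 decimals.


Factor = 2^((37-25)/10) = 2.2974
Open time = 41 / 2.2974 = 17.85 min

17.85


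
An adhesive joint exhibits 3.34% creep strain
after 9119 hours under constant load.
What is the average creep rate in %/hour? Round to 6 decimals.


Creep rate = strain / time
= 3.34 / 9119
= 0.000366 %/h

0.000366


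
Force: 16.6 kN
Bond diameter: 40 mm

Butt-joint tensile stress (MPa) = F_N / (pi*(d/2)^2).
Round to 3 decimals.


F_N = 16.6 * 1000 = 16600.0 N
A = pi*(20.0)^2 = 1256.6371 mm^2
stress = 16600.0 / 1256.6371 = 13.210 MPa

13.210


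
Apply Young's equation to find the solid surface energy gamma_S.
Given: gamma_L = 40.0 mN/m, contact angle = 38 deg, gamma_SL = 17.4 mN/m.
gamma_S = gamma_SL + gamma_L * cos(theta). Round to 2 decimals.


theta_rad = 38 * pi/180 = 0.663225
gamma_S = 17.4 + 40.0 * cos(0.663225)
= 48.92 mN/m

48.92


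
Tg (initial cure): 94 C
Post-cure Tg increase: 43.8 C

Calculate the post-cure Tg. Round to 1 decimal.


Post-cure Tg = 94 + 43.8 = 137.8 C

137.8


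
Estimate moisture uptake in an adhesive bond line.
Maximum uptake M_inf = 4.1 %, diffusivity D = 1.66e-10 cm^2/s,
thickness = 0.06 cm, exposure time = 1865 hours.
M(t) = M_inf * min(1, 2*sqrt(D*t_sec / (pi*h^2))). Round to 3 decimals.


Convert time: 1865 h = 6714000 s
ratio = min(1, 2*sqrt(1.66e-10*6714000/(pi*0.06^2)))
= 0.627839
M(t) = 4.1 * 0.627839 = 2.574%

2.574


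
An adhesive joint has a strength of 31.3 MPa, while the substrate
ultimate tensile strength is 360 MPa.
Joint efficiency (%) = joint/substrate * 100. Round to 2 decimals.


Efficiency = 31.3 / 360 * 100
= 8.69%

8.69


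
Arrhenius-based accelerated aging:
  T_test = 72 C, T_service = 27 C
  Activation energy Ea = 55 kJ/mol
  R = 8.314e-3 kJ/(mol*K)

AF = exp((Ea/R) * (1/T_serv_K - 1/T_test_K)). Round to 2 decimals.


T_test_K = 345.15, T_serv_K = 300.15
AF = exp((55/8.314e-3) * (1/300.15 - 1/345.15))
= 17.70

17.70


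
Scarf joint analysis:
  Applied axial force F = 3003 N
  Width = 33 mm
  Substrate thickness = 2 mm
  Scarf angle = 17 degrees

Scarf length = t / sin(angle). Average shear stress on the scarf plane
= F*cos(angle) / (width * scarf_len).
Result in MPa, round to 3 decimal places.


Scarf length = 2 / sin(17 deg) = 6.8406 mm
cos(17 deg) = 0.956305
Shear = 3003 * 0.956305 / (33 * 6.8406)
= 12.722 MPa

12.722


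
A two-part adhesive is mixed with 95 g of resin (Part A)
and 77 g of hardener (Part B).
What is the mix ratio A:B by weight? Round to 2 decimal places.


Mix ratio = mass_A / mass_B
= 95 / 77
= 1.23

1.23


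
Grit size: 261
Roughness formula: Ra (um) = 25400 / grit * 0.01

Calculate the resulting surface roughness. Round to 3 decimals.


Ra = 25400 / 261 * 0.01
= 0.973 um

0.973


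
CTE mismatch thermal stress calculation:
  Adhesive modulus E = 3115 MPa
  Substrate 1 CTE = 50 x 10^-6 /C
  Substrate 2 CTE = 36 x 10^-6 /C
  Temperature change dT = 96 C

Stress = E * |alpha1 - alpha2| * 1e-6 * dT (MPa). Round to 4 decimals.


delta_alpha = |50 - 36| = 14 x 10^-6/C
Stress = 3115 * 14e-6 * 96
= 4.1866 MPa

4.1866


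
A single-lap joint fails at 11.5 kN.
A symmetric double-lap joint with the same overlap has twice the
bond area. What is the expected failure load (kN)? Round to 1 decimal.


Double-lap load = 2 * 11.5 = 23.0 kN

23.0


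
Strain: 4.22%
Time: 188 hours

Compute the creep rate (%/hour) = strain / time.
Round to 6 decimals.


Creep rate = 4.22 / 188
= 0.022447 %/h

0.022447


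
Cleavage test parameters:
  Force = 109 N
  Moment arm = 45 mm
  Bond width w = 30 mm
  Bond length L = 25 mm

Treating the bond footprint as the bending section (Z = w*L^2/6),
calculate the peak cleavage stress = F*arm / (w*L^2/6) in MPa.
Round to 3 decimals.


M = 109 * 45 = 4905 N*mm
Z = 30 * 25^2 / 6 = 18750 / 6 mm^3
sigma = M / Z = 6 * 4905 / 18750 = 29430 / 18750
= 1.570 MPa

1.570


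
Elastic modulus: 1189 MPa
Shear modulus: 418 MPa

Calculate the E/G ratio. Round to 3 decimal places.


E / G = 1189 / 418 = 2.844

2.844


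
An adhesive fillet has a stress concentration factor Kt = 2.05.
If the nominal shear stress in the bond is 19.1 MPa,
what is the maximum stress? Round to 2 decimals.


Max stress = 19.1 * 2.05 = 39.16 MPa

39.16


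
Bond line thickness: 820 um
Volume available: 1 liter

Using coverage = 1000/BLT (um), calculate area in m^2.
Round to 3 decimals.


1 L = 1e6 mm^3, thickness = 820 um = 0.82 mm
Area = 1e6 / 0.82 mm^2 = (1e6 / 0.82) / 1e6 m^2 = 1000 / 820 m^2
= 1.220 m^2

1.220


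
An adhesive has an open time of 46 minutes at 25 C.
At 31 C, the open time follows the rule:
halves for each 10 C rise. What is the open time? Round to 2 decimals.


Factor = 2^((31-25)/10) = 1.5157
Open time = 46 / 1.5157 = 30.35 min

30.35


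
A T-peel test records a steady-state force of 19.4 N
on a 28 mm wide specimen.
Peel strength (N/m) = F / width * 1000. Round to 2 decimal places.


Peel strength = 19.4 / 28 * 1000
= 692.86 N/m

692.86


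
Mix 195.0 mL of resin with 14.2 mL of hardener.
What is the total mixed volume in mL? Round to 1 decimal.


Total = 195.0 + 14.2 = 209.2 mL

209.2


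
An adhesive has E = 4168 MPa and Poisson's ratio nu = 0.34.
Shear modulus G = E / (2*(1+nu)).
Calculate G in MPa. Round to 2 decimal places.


G = 4168 / (2*(1+0.34))
= 4168 / 2.68
= 1555.22 MPa

1555.22


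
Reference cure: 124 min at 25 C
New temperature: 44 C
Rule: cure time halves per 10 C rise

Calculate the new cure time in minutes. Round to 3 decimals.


factor = 2^((44-25)/10) = 3.7321
t_new = 124 / 3.7321 = 33.225 min

33.225


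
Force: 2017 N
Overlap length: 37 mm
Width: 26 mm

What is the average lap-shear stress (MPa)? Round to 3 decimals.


Average shear stress = F / (overlap * width)
= 2017 / (37 * 26)
= 2.097 MPa

2.097


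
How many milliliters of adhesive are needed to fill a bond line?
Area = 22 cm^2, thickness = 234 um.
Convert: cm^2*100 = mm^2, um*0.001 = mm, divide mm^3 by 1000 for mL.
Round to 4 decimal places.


= (22 * 100) * (234 * 0.001) / 1000
= 0.5148 mL

0.5148


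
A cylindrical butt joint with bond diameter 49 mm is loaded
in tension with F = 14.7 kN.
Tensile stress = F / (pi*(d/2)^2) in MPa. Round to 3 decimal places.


Area = pi * (49/2)^2 = 1885.7410 mm^2
Stress = 14.7*1000 / 1885.7410
= 7.795 MPa

7.795


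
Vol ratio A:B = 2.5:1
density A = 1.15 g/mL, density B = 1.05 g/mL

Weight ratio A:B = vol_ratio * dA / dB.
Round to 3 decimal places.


Weight ratio = 2.5 * 1.15 / 1.05
= 2.738

2.738


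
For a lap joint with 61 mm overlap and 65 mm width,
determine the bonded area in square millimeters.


Area = 61 * 65 = 3965 mm^2

3965


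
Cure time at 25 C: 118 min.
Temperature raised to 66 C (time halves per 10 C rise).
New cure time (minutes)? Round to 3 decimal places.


Acceleration factor = 2^(41/10) = 17.1484
New time = 118 / 17.1484 = 6.881 min

6.881


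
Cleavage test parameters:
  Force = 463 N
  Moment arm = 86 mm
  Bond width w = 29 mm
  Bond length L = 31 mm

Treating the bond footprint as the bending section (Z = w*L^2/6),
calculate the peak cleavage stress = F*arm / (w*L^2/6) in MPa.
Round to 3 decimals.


M = 463 * 86 = 39818 N*mm
Z = 29 * 31^2 / 6 = 27869 / 6 mm^3
sigma = M / Z = 6 * 39818 / 27869 = 238908 / 27869
= 8.573 MPa

8.573


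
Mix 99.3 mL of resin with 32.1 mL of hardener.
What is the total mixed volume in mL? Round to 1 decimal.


Total = 99.3 + 32.1 = 131.4 mL

131.4


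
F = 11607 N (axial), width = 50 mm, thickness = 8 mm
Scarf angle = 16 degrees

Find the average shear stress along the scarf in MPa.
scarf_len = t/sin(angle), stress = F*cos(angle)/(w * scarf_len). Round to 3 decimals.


scarf_len = 8/sin(16 deg) = 29.0236
cos(16 deg) = 0.961262
stress = 11607*0.961262/(50*29.0236) = 7.688 MPa

7.688


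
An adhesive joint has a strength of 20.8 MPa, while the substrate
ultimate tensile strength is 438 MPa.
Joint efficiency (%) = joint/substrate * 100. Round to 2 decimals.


Efficiency = 20.8 / 438 * 100
= 4.75%

4.75


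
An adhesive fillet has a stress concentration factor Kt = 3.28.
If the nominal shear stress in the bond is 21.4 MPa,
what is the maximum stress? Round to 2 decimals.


Max stress = 21.4 * 3.28 = 70.19 MPa

70.19


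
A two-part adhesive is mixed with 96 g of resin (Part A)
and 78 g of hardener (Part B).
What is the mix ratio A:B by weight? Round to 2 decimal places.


Mix ratio = mass_A / mass_B
= 96 / 78
= 1.23

1.23


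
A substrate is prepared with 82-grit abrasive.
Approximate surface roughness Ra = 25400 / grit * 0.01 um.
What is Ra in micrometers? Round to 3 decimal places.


Ra = 25400 / 82 * 0.01 = 3.098 um

3.098


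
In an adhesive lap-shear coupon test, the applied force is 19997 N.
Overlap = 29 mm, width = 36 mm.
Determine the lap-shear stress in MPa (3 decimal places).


stress = F / (overlap * width)
= 19997 / (29 * 36)
= 19.154 MPa

19.154


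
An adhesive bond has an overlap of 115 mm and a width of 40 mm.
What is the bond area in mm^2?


Bond area = overlap * width
= 115 * 40
= 4600 mm^2

4600


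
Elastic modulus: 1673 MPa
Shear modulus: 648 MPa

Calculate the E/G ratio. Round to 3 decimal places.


E / G = 1673 / 648 = 2.582

2.582


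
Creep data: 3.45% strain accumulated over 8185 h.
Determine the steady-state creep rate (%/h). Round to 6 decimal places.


Rate = 3.45 / 8185 = 0.000422 %/h

0.000422


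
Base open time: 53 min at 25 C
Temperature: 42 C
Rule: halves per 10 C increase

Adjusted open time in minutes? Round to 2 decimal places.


Acceleration = 2^((42-25)/10) = 3.2490
Open time = 53 / 3.2490 = 16.31 min

16.31


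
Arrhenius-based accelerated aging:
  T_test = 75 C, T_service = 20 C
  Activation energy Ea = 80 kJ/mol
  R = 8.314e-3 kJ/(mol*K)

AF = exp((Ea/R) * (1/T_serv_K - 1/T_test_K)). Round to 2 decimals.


T_test_K = 348.15, T_serv_K = 293.15
AF = exp((80/8.314e-3) * (1/293.15 - 1/348.15))
= 178.65

178.65


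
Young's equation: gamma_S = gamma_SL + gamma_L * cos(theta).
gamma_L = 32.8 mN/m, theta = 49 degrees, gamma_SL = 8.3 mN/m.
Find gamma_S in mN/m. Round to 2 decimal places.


cos(49 deg) = 0.656059
gamma_S = 8.3 + 32.8 * 0.656059
= 29.82 mN/m

29.82


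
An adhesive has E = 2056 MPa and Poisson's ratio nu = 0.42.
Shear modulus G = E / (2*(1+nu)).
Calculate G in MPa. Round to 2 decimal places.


G = 2056 / (2*(1+0.42))
= 2056 / 2.84
= 723.94 MPa

723.94


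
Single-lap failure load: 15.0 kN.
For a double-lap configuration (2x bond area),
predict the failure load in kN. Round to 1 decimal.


Failure load = 15.0 * 2 = 30.0 kN

30.0


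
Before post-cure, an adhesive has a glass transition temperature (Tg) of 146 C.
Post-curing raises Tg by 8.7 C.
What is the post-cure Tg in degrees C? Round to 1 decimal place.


Tg_post = Tg_base + delta_Tg
= 146 + 8.7
= 154.7 C

154.7


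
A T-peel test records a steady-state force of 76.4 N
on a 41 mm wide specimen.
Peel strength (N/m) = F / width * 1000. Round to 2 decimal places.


Peel strength = 76.4 / 41 * 1000
= 1863.41 N/m

1863.41


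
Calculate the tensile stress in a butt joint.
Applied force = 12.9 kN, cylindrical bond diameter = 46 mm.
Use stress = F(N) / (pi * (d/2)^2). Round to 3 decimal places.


A = pi * 23.0^2 = 1661.9025 mm^2
sigma = 12900.0 / 1661.9025 = 7.762 MPa

7.762


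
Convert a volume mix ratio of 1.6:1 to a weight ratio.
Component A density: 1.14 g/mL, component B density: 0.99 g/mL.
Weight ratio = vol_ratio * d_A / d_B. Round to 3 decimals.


= 1.6 * 1.14 / 0.99 = 1.842

1.842


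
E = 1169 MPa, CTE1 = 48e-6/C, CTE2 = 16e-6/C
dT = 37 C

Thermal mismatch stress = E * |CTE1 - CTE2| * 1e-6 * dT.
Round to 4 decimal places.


= 1169 * 32e-6 * 37
= 1.3841 MPa

1.3841


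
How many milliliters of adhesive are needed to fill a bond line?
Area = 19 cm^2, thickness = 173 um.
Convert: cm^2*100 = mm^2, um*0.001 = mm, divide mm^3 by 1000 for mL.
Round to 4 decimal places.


= (19 * 100) * (173 * 0.001) / 1000
= 0.3287 mL

0.3287


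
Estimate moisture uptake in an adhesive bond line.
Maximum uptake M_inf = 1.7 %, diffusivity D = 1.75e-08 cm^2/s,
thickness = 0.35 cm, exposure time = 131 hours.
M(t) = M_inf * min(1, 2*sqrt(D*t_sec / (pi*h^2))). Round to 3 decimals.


Convert time: 131 h = 471600 s
ratio = min(1, 2*sqrt(1.75e-08*471600/(pi*0.35^2)))
= 0.292882
M(t) = 1.7 * 0.292882 = 0.498%

0.498


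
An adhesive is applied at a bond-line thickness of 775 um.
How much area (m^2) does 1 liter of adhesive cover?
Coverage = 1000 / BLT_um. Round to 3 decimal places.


Coverage = 1000 / 775 = 1.290 m^2

1.290


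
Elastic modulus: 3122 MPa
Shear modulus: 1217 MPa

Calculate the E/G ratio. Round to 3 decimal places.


E / G = 3122 / 1217 = 2.565

2.565


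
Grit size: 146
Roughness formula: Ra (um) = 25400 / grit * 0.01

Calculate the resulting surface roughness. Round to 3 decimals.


Ra = 25400 / 146 * 0.01
= 1.740 um

1.740


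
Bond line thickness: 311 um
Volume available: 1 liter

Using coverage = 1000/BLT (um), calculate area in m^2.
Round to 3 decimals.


1 L = 1e6 mm^3, thickness = 311 um = 0.311 mm
Area = 1e6 / 0.311 mm^2 = (1e6 / 0.311) / 1e6 m^2 = 1000 / 311 m^2
= 3.215 m^2

3.215


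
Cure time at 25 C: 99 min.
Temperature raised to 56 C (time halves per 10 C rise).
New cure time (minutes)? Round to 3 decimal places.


Acceleration factor = 2^(31/10) = 8.5742
New time = 99 / 8.5742 = 11.546 min

11.546


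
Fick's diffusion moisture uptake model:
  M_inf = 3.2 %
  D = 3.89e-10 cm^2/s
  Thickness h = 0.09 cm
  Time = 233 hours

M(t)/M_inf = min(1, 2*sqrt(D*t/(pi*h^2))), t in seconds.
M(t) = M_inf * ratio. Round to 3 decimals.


t_sec = 233 * 3600 = 838800
ratio = 2*sqrt(3.89e-10*838800/(pi*0.09^2))
= min(1, 0.226473)
= 0.226473
M(t) = 3.2 * 0.226473 = 0.725 %

0.725


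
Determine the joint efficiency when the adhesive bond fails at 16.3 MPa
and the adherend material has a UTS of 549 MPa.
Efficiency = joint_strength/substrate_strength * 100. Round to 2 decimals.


Joint efficiency = 16.3 / 549 * 100
= 2.97%

2.97


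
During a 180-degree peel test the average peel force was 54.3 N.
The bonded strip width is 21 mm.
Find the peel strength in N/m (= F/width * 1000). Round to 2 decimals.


Peel strength = F/width * 1000
= 54.3 / 21 * 1000
= 2585.71 N/m

2585.71


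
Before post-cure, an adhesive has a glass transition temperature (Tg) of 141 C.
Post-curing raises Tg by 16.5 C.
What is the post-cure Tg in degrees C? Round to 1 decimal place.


Tg_post = Tg_base + delta_Tg
= 141 + 16.5
= 157.5 C

157.5


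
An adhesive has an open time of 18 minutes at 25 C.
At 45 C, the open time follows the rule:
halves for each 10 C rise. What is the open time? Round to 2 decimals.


Factor = 2^((45-25)/10) = 4.0000
Open time = 18 / 4.0000 = 4.50 min

4.50


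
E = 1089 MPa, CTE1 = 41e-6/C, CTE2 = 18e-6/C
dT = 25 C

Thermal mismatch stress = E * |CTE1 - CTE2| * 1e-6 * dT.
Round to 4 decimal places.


= 1089 * 23e-6 * 25
= 0.6262 MPa

0.6262


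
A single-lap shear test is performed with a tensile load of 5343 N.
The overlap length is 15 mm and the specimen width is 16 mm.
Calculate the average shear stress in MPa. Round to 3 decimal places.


Shear stress = F / (overlap * width)
= 5343 / (15 * 16)
= 5343 / 240
= 22.263 MPa

22.263


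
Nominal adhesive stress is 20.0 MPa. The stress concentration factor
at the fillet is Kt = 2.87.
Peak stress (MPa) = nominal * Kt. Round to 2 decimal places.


Peak = 20.0 * 2.87 = 57.40 MPa

57.40


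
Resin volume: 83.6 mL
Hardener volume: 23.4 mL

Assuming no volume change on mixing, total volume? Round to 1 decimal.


V_total = 83.6 + 23.4 = 107.0 mL

107.0


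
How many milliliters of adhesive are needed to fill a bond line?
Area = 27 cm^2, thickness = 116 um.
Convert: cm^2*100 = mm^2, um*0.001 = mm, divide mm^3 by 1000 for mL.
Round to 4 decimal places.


= (27 * 100) * (116 * 0.001) / 1000
= 0.3132 mL

0.3132


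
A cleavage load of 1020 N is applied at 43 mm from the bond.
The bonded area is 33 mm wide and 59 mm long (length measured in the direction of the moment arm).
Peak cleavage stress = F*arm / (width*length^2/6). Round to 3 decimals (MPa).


Moment = 1020 * 43 = 43860 N*mm
Section modulus = 33 * 3481 / 6 = 114873 / 6 mm^3
Stress = 43860 / (114873 / 6) = 263160 / 114873
= 2.291 MPa

2.291


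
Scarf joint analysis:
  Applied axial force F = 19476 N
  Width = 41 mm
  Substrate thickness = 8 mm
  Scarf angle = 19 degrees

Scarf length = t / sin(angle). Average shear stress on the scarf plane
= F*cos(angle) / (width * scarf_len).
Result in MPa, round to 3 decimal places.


Scarf length = 8 / sin(19 deg) = 24.5724 mm
cos(19 deg) = 0.945519
Shear = 19476 * 0.945519 / (41 * 24.5724)
= 18.278 MPa

18.278


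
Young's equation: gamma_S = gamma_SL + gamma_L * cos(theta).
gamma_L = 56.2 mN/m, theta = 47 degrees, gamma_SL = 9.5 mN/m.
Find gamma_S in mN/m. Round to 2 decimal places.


cos(47 deg) = 0.681998
gamma_S = 9.5 + 56.2 * 0.681998
= 47.83 mN/m

47.83


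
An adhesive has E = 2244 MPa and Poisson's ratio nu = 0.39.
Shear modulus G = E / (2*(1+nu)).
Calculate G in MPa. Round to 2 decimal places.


G = 2244 / (2*(1+0.39))
= 2244 / 2.78
= 807.19 MPa

807.19


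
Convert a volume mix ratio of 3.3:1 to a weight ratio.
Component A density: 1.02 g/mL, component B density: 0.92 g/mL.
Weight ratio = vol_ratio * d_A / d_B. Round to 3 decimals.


= 3.3 * 1.02 / 0.92 = 3.659

3.659


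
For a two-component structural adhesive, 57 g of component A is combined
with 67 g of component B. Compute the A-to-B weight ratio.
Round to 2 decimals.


Weight ratio A:B = 57 / 67
= 0.85

0.85


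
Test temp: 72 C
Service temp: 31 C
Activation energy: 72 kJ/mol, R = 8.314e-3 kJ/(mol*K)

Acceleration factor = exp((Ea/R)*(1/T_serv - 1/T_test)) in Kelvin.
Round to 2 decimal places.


AF = exp((72/0.008314)*(1/304.15 - 1/345.15))
= 29.44

29.44


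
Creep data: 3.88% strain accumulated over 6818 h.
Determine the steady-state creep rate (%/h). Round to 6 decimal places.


Rate = 3.88 / 6818 = 0.000569 %/h

0.000569


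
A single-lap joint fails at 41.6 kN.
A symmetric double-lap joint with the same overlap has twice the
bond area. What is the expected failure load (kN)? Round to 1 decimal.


Double-lap load = 2 * 41.6 = 83.2 kN

83.2


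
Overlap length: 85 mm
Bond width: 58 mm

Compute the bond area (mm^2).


Bond area = 85 * 58 = 4930 mm^2

4930


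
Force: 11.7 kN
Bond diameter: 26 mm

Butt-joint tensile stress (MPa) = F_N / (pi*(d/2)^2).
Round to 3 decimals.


F_N = 11.7 * 1000 = 11700.0 N
A = pi*(13.0)^2 = 530.9292 mm^2
stress = 11700.0 / 530.9292 = 22.037 MPa

22.037


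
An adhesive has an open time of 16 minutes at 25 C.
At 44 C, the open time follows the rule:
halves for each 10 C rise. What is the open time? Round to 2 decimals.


Factor = 2^((44-25)/10) = 3.7321
Open time = 16 / 3.7321 = 4.29 min

4.29


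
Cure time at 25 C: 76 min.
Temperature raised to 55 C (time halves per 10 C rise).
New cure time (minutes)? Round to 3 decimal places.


Acceleration factor = 2^(30/10) = 8.0000
New time = 76 / 8.0000 = 9.500 min

9.500


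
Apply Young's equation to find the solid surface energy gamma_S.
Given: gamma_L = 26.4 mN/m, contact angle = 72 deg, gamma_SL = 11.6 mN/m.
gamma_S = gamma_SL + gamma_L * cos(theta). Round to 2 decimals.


theta_rad = 72 * pi/180 = 1.256637
gamma_S = 11.6 + 26.4 * cos(1.256637)
= 19.76 mN/m

19.76


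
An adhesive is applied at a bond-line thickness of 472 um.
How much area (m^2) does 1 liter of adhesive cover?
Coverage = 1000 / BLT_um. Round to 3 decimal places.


Coverage = 1000 / 472 = 2.119 m^2

2.119


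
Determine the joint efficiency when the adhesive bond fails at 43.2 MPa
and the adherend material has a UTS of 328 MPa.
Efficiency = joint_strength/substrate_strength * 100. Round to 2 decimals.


Joint efficiency = 43.2 / 328 * 100
= 13.17%

13.17


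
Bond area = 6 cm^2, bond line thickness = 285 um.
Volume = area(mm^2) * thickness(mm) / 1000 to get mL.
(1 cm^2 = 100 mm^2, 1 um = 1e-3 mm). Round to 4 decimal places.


area_mm2 = 6 * 100 = 600
blt_mm = 285 * 1e-3 = 0.285
vol_mm3 = 600 * 0.285 = 171.0
vol_mL = 171.0 / 1000 = 0.1710 mL

0.1710


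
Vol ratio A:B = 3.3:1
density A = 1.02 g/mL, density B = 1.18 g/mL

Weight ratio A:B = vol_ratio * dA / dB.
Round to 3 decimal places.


Weight ratio = 3.3 * 1.02 / 1.18
= 2.853

2.853


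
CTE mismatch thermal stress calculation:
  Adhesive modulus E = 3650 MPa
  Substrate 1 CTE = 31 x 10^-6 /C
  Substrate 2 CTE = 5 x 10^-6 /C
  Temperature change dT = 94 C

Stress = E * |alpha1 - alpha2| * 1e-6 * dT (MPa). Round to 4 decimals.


delta_alpha = |31 - 5| = 26 x 10^-6/C
Stress = 3650 * 26e-6 * 94
= 8.9206 MPa

8.9206


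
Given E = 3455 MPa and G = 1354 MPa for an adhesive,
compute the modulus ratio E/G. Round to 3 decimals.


E/G ratio = 3455 / 1354 = 2.552

2.552


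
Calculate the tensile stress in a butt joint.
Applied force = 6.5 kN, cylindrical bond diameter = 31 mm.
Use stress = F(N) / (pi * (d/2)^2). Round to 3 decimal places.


A = pi * 15.5^2 = 754.7676 mm^2
sigma = 6500.0 / 754.7676 = 8.612 MPa

8.612


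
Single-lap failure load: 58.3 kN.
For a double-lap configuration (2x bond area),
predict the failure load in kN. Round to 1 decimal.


Failure load = 58.3 * 2 = 116.6 kN

116.6


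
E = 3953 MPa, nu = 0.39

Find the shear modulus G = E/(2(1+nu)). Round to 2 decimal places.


G = 3953 / (2 * 1.39)
= 1421.94 MPa

1421.94


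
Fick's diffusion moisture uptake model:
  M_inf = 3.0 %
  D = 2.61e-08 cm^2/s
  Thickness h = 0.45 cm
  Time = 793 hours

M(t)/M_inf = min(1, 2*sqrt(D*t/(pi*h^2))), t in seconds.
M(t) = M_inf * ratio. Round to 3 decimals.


t_sec = 793 * 3600 = 2854800
ratio = 2*sqrt(2.61e-08*2854800/(pi*0.45^2))
= min(1, 0.684464)
= 0.684464
M(t) = 3.0 * 0.684464 = 2.053 %

2.053


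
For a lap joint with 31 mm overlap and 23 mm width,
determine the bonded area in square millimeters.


Area = 31 * 23 = 713 mm^2

713


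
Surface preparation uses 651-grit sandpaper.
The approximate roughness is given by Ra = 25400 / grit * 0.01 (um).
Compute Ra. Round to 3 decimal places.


Ra = 25400 / 651 * 0.01
= 254 / 651
= 0.390 um

0.390


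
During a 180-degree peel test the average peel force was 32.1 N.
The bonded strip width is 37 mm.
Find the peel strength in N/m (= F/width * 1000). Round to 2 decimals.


Peel strength = F/width * 1000
= 32.1 / 37 * 1000
= 867.57 N/m

867.57


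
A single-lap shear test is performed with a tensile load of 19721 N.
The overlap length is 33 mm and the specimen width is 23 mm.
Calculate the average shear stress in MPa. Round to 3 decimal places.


Shear stress = F / (overlap * width)
= 19721 / (33 * 23)
= 19721 / 759
= 25.983 MPa

25.983


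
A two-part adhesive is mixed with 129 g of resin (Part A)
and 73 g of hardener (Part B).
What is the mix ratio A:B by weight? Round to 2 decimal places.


Mix ratio = mass_A / mass_B
= 129 / 73
= 1.77

1.77


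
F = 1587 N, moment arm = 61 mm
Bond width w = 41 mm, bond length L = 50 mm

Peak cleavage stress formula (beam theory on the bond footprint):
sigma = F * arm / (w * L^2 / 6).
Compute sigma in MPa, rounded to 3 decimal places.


sigma = (1587 * 61) / (41 * 2500 / 6)
= 96807 * 6 / 102500
= 580842 / 102500
= 5.667 MPa

5.667


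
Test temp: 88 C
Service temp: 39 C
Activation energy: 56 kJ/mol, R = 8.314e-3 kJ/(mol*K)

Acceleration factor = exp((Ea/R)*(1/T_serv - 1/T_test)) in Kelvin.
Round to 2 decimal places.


AF = exp((56/0.008314)*(1/312.15 - 1/361.15))
= 18.68

18.68


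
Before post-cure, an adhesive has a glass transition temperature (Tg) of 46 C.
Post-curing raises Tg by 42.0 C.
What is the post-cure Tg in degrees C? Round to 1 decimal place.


Tg_post = Tg_base + delta_Tg
= 46 + 42.0
= 88.0 C

88.0


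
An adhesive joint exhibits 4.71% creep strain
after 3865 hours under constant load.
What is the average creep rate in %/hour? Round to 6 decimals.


Creep rate = strain / time
= 4.71 / 3865
= 0.001219 %/h

0.001219


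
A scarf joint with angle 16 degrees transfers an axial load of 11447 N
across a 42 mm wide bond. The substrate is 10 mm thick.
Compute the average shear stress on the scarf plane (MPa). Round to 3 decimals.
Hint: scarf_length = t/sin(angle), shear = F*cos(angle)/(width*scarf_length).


scarf_length = 10 / sin(16 deg) = 36.2796 mm
cos(16 deg) = 0.961262
shear stress = 11447 * 0.961262 / (42 * 36.2796)
= 7.221 MPa

7.221


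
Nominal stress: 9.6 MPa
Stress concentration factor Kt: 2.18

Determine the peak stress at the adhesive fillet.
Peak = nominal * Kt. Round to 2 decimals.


Peak stress = 9.6 * 2.18
= 20.93 MPa

20.93


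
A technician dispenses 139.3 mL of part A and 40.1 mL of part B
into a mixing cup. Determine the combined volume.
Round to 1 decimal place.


Combined volume = 139.3 + 40.1
= 179.4 mL

179.4


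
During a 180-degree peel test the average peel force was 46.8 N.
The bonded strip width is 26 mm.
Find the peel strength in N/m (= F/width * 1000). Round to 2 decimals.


Peel strength = F/width * 1000
= 46.8 / 26 * 1000
= 1800.00 N/m

1800.00


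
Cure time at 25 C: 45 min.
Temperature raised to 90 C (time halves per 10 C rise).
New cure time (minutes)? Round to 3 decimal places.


Acceleration factor = 2^(65/10) = 90.5097
New time = 45 / 90.5097 = 0.497 min

0.497


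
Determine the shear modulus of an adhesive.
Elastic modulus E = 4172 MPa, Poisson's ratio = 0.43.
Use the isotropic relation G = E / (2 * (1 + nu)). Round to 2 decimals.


G = 4172 / (2*(1+0.43)) = 4172 / 2.86
= 1458.74 MPa

1458.74


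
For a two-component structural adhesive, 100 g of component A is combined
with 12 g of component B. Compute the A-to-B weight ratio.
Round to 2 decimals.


Weight ratio A:B = 100 / 12
= 8.33

8.33


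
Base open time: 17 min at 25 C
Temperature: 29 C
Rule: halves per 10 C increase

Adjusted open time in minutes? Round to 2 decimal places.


Acceleration = 2^((29-25)/10) = 1.3195
Open time = 17 / 1.3195 = 12.88 min

12.88


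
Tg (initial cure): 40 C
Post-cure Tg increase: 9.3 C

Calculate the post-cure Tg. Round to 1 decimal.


Post-cure Tg = 40 + 9.3 = 49.3 C

49.3


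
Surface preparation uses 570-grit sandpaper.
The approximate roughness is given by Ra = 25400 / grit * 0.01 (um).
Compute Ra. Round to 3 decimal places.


Ra = 25400 / 570 * 0.01
= 254 / 570
= 0.446 um

0.446


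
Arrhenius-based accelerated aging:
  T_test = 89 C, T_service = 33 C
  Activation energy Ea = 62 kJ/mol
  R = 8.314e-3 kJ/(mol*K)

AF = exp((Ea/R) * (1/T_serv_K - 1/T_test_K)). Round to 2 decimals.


T_test_K = 362.15, T_serv_K = 306.15
AF = exp((62/8.314e-3) * (1/306.15 - 1/362.15))
= 43.23

43.23


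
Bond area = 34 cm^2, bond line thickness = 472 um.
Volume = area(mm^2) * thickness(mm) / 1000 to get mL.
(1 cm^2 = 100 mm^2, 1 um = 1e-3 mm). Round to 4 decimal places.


area_mm2 = 34 * 100 = 3400
blt_mm = 472 * 1e-3 = 0.472
vol_mm3 = 3400 * 0.472 = 1604.8
vol_mL = 1604.8 / 1000 = 1.6048 mL

1.6048


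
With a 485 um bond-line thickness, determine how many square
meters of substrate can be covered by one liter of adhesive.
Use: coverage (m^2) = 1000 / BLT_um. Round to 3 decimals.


Coverage = 1000 / 485 = 2.062 m^2

2.062


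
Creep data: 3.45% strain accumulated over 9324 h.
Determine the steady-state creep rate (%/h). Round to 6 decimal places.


Rate = 3.45 / 9324 = 0.000370 %/h

0.000370


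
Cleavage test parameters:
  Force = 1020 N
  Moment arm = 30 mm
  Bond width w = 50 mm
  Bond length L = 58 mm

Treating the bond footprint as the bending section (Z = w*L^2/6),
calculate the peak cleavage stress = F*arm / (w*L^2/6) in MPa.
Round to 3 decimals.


M = 1020 * 30 = 30600 N*mm
Z = 50 * 58^2 / 6 = 168200 / 6 mm^3
sigma = M / Z = 6 * 30600 / 168200 = 183600 / 168200
= 1.092 MPa

1.092


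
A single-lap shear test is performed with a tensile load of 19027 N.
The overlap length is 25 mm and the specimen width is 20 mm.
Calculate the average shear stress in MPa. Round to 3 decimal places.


Shear stress = F / (overlap * width)
= 19027 / (25 * 20)
= 19027 / 500
= 38.054 MPa

38.054


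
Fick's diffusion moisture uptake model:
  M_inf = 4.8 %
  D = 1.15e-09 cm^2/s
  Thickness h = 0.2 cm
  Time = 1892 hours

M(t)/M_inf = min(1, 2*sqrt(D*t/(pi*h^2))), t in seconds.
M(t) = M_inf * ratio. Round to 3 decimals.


t_sec = 1892 * 3600 = 6811200
ratio = 2*sqrt(1.15e-09*6811200/(pi*0.2^2))
= min(1, 0.499328)
= 0.499328
M(t) = 4.8 * 0.499328 = 2.397 %

2.397


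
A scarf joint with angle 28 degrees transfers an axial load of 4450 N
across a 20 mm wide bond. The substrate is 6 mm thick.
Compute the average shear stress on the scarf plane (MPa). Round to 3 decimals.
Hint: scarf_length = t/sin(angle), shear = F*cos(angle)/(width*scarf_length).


scarf_length = 6 / sin(28 deg) = 12.7803 mm
cos(28 deg) = 0.882948
shear stress = 4450 * 0.882948 / (20 * 12.7803)
= 15.372 MPa

15.372


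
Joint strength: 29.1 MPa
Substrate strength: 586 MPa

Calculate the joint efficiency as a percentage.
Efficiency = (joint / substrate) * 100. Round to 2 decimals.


Efficiency = (29.1 / 586) * 100 = 4.97%

4.97


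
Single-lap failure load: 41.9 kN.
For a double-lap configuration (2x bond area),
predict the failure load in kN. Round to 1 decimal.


Failure load = 41.9 * 2 = 83.8 kN

83.8


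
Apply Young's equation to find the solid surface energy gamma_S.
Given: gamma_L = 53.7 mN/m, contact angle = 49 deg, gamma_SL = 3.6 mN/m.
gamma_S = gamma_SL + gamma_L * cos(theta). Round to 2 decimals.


theta_rad = 49 * pi/180 = 0.855211
gamma_S = 3.6 + 53.7 * cos(0.855211)
= 38.83 mN/m

38.83


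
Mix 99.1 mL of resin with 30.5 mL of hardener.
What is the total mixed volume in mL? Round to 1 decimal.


Total = 99.1 + 30.5 = 129.6 mL

129.6


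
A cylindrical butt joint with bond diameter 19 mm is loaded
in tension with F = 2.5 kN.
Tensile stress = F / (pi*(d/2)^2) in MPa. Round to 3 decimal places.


Area = pi * (19/2)^2 = 283.5287 mm^2
Stress = 2.5*1000 / 283.5287
= 8.817 MPa

8.817


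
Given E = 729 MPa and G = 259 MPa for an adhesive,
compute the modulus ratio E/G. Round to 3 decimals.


E/G ratio = 729 / 259 = 2.815

2.815


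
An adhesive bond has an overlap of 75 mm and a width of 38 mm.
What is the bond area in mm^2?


Bond area = overlap * width
= 75 * 38
= 2850 mm^2

2850


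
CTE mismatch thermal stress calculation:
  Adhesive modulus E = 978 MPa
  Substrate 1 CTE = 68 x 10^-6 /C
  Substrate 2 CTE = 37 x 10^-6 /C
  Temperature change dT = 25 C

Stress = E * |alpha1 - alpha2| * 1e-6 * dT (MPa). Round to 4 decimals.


delta_alpha = |68 - 37| = 31 x 10^-6/C
Stress = 978 * 31e-6 * 25
= 0.7580 MPa

0.7580


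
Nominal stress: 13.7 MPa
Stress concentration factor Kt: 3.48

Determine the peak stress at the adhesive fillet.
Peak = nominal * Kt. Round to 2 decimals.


Peak stress = 13.7 * 3.48
= 47.68 MPa

47.68


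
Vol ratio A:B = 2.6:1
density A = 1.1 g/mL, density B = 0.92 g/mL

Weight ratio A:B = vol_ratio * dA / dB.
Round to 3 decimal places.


Weight ratio = 2.6 * 1.1 / 0.92
= 3.109

3.109


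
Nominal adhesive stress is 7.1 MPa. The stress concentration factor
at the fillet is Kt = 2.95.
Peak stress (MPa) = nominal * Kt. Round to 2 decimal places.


Peak = 7.1 * 2.95 = 20.95 MPa

20.95


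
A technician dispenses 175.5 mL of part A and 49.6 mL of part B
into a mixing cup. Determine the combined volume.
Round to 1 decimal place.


Combined volume = 175.5 + 49.6
= 225.1 mL

225.1


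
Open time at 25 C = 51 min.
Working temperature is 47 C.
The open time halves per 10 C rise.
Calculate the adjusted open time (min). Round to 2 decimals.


factor = 2^((47 - 25) / 10) = 4.5948
ot = 51 / 4.5948 = 11.10 min

11.10


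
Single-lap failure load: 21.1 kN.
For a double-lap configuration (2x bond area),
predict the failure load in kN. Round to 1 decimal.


Failure load = 21.1 * 2 = 42.2 kN

42.2


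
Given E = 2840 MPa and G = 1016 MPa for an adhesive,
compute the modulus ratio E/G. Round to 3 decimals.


E/G ratio = 2840 / 1016 = 2.795

2.795


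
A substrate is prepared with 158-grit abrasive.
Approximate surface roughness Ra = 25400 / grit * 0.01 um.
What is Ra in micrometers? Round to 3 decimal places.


Ra = 25400 / 158 * 0.01 = 1.608 um

1.608


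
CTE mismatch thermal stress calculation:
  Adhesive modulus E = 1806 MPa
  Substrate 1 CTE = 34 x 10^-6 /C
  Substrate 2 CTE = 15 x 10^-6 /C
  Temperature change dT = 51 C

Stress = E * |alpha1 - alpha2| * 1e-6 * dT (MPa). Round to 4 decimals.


delta_alpha = |34 - 15| = 19 x 10^-6/C
Stress = 1806 * 19e-6 * 51
= 1.7500 MPa

1.7500


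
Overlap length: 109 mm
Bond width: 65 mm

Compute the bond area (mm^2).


Bond area = 109 * 65 = 7085 mm^2

7085


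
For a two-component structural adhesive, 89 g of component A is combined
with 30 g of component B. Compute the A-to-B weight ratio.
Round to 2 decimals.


Weight ratio A:B = 89 / 30
= 2.97

2.97


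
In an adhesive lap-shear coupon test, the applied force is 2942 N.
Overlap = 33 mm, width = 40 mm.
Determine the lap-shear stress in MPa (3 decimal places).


stress = F / (overlap * width)
= 2942 / (33 * 40)
= 2.229 MPa

2.229


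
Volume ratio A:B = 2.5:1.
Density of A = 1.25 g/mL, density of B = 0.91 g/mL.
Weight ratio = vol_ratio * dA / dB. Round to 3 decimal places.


Wt ratio = 2.5 * 1.25 / 0.91
= 3.434

3.434


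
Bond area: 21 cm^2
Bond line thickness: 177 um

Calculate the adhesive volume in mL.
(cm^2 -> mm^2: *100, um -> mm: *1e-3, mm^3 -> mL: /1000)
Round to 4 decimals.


V = 21*100 * 177*1e-3 / 1000
= 0.3717 mL

0.3717


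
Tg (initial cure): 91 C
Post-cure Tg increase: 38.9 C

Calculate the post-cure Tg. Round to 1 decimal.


Post-cure Tg = 91 + 38.9 = 129.9 C

129.9


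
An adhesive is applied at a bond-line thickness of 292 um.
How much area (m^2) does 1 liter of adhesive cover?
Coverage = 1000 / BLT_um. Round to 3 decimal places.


Coverage = 1000 / 292 = 3.425 m^2

3.425


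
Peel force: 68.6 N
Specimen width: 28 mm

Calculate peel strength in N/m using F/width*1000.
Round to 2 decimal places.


Peel strength = 68.6 / 28 * 1000 = 2450.00 N/m

2450.00


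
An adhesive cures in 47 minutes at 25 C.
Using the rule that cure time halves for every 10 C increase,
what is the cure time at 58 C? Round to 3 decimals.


Factor = 2^((58 - 25) / 10) = 9.8492
Cure time = 47 / 9.8492
= 4.772 minutes

4.772


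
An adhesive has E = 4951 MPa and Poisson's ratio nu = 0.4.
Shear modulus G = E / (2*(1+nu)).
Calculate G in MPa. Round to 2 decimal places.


G = 4951 / (2*(1+0.4))
= 4951 / 2.80
= 1768.21 MPa

1768.21


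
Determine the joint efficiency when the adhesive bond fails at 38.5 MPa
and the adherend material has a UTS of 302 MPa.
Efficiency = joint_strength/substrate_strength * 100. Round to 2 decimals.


Joint efficiency = 38.5 / 302 * 100
= 12.75%

12.75
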